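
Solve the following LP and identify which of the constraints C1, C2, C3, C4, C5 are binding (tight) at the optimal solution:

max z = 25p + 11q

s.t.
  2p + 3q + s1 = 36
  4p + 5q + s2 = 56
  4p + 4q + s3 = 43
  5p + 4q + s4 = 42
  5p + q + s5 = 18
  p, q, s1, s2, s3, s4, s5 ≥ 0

At p = 2, q = 8, compute slack b - a·x for each constraint:
  C1: 36 − 28 = 8  (slack)
  C2: 56 − 48 = 8  (slack)
  C3: 43 − 40 = 3  (slack)
  C4: 42 − 42 = 0  (binding)
  C5: 18 − 18 = 0  (binding)

Optimal: p = 2, q = 8
Binding: C4, C5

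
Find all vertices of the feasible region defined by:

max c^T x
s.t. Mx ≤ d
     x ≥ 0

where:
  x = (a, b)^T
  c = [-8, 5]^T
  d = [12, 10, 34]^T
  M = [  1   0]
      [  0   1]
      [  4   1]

(0, 0), (8.5, 0), (6, 10), (0, 10)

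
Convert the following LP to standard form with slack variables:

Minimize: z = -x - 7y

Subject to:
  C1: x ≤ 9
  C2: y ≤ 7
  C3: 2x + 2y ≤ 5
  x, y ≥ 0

min z = -x - 7y

s.t.
  x + s1 = 9
  y + s2 = 7
  2x + 2y + s3 = 5
  x, y, s1, s2, s3 ≥ 0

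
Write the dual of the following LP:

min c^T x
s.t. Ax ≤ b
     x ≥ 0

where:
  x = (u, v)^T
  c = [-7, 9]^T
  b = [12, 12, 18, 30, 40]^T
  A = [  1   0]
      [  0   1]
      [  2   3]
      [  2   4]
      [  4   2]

Primal min cᵀx s.t. Ax ≤ b, x ≥ 0  →  Dual max −bᵀy s.t. Aᵀy ≥ −c, y ≥ 0.

Maximize: z = -12y1 - 12y2 - 18y3 - 30y4 - 40y5

Subject to:
  y1 + 2y3 + 2y4 + 4y5 ≥ 7
  y2 + 3y3 + 4y4 + 2y5 ≥ -9
  y1, y2, y3, y4, y5 ≥ 0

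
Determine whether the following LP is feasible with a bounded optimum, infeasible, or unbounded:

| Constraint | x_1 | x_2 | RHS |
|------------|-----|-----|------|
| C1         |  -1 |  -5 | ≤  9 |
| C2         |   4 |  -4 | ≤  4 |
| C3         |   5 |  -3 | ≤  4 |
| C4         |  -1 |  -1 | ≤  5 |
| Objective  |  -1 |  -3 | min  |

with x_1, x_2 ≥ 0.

Unbounded (objective can decrease without bound)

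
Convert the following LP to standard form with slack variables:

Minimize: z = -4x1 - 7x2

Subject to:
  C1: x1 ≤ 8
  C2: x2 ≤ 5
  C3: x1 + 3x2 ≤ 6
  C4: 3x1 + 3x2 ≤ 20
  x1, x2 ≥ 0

min z = -4x1 - 7x2

s.t.
  x1 + s1 = 8
  x2 + s2 = 5
  x1 + 3x2 + s3 = 6
  3x1 + 3x2 + s4 = 20
  x1, x2, s1, s2, s3, s4 ≥ 0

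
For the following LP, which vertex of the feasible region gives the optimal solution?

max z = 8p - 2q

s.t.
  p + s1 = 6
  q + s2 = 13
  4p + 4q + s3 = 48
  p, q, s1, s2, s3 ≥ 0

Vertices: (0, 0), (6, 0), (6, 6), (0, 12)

Evaluate the objective at each vertex of the feasible region:
  z(0, 0) = 0
  z(6, 0) = 48  ←
  z(6, 6) = 36
  z(0, 12) = -24
The maximum is at p = 6, q = 0.

(6, 0)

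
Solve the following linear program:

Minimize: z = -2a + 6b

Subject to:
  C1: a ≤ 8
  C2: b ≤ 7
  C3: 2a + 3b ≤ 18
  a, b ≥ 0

Evaluate the objective at each vertex of the feasible region:
  z(0, 0) = 0
  z(8, 0) = -16  ←
  z(8, 0.6667) = -12
  z(0, 6) = 36
The minimum is at a = 8, b = 0.

a = 8, b = 0, z = -16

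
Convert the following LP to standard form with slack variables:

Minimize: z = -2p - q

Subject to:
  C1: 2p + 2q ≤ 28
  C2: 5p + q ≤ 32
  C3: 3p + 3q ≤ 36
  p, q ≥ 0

min z = -2p - q

s.t.
  2p + 2q + s1 = 28
  5p + q + s2 = 32
  3p + 3q + s3 = 36
  p, q, s1, s2, s3 ≥ 0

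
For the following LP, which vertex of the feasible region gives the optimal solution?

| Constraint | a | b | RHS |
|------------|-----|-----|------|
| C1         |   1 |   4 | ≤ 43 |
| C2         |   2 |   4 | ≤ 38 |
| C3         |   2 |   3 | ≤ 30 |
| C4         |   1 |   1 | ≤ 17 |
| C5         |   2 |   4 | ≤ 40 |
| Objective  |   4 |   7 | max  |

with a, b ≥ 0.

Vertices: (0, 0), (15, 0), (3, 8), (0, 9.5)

Evaluate the objective at each vertex of the feasible region:
  z(0, 0) = 0
  z(15, 0) = 60
  z(3, 8) = 68  ←
  z(0, 9.5) = 66.5
The maximum is at a = 3, b = 8.

(3, 8)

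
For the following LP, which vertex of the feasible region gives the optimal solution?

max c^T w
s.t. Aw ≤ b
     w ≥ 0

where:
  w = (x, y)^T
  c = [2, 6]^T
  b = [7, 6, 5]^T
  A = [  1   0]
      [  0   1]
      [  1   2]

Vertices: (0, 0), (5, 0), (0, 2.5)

Evaluate the objective at each vertex of the feasible region:
  z(0, 0) = 0
  z(5, 0) = 10
  z(0, 2.5) = 15  ←
The maximum is at x = 0, y = 2.5.

(0, 2.5)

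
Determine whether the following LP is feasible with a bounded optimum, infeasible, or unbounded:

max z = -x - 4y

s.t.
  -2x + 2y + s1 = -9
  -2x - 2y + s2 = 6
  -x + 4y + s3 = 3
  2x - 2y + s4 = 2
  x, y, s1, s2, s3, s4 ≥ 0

Infeasible (no feasible solution exists)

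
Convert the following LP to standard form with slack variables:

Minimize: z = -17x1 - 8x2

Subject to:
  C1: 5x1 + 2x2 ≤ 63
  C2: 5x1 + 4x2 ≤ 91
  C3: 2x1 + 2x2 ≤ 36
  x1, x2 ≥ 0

min z = -17x1 - 8x2

s.t.
  5x1 + 2x2 + s1 = 63
  5x1 + 4x2 + s2 = 91
  2x1 + 2x2 + s3 = 36
  x1, x2, s1, s2, s3 ≥ 0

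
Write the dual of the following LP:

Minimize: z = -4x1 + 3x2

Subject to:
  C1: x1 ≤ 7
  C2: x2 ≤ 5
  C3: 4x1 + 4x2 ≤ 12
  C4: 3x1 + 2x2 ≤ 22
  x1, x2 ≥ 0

Primal min cᵀx s.t. Ax ≤ b, x ≥ 0  →  Dual max −bᵀy s.t. Aᵀy ≥ −c, y ≥ 0.

Maximize: z = -7y1 - 5y2 - 12y3 - 22y4

Subject to:
  y1 + 4y3 + 3y4 ≥ 4
  y2 + 4y3 + 2y4 ≥ -3
  y1, y2, y3, y4 ≥ 0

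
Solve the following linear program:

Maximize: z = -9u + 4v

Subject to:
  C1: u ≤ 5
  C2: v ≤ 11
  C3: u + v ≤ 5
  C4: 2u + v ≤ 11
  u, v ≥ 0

Evaluate the objective at each vertex of the feasible region:
  z(0, 0) = 0
  z(5, 0) = -45
  z(0, 5) = 20  ←
The maximum is at u = 0, v = 5.

u = 0, v = 5, z = 20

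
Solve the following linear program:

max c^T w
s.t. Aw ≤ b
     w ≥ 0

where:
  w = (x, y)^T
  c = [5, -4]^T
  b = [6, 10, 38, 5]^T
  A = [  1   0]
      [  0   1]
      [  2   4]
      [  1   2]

Evaluate the objective at each vertex of the feasible region:
  z(0, 0) = 0
  z(5, 0) = 25  ←
  z(0, 2.5) = -10
The maximum is at x = 5, y = 0.

x = 5, y = 0, z = 25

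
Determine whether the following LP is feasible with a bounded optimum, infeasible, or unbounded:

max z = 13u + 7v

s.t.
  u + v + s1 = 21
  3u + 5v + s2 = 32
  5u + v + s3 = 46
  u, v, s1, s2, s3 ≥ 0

Feasible with a bounded optimal solution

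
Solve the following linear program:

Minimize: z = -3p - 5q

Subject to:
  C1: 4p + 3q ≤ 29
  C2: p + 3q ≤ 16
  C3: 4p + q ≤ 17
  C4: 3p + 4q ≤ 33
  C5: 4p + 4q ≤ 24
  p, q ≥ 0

Evaluate the objective at each vertex of the feasible region:
  z(0, 0) = 0
  z(4.25, 0) = -12.75
  z(3.667, 2.333) = -22.67
  z(1, 5) = -28  ←
  z(0, 5.333) = -26.67
The minimum is at p = 1, q = 5.

p = 1, q = 5, z = -28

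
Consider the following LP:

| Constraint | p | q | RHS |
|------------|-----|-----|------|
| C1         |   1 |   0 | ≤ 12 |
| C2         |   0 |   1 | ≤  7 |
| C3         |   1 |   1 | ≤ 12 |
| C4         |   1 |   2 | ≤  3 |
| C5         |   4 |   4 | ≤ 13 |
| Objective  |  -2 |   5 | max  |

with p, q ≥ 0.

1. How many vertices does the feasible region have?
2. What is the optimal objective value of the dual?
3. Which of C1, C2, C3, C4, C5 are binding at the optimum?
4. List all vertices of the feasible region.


1. 3
2. 7.5
3. C4
4. (0, 0), (3, 0), (0, 1.5)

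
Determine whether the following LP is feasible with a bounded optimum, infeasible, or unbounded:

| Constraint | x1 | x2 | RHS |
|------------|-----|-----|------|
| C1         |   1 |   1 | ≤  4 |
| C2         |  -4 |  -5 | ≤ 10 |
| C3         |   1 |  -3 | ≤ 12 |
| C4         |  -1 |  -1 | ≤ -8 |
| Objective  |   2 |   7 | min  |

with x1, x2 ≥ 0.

Infeasible (no feasible solution exists)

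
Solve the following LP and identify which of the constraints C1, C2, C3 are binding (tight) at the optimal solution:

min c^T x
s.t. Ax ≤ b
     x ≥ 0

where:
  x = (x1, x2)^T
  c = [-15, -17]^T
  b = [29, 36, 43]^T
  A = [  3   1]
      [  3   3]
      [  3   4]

At x1 = 5, x2 = 7, compute slack b - a·x for each constraint:
  C1: 29 − 22 = 7  (slack)
  C2: 36 − 36 = 0  (binding)
  C3: 43 − 43 = 0  (binding)

Optimal: x1 = 5, x2 = 7
Binding: C2, C3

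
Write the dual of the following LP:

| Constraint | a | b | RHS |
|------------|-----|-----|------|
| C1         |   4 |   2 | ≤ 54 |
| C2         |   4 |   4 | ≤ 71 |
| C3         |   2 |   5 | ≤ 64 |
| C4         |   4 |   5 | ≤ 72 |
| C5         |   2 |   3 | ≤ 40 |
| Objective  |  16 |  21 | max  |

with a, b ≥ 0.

Primal max cᵀx s.t. Ax ≤ b, x ≥ 0  →  Dual min bᵀy s.t. Aᵀy ≥ c, y ≥ 0.

Minimize: z = 54y1 + 71y2 + 64y3 + 72y4 + 40y5

Subject to:
  4y1 + 4y2 + 2y3 + 4y4 + 2y5 ≥ 16
  2y1 + 4y2 + 5y3 + 5y4 + 3y5 ≥ 21
  y1, y2, y3, y4, y5 ≥ 0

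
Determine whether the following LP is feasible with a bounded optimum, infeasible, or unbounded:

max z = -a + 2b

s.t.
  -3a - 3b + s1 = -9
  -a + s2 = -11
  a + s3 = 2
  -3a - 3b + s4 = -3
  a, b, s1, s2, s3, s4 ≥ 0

Infeasible (no feasible solution exists)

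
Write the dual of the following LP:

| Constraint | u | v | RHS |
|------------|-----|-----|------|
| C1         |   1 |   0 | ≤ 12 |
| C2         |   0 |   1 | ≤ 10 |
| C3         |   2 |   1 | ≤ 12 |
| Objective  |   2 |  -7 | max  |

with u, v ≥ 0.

Primal max cᵀx s.t. Ax ≤ b, x ≥ 0  →  Dual min bᵀy s.t. Aᵀy ≥ c, y ≥ 0.

Minimize: z = 12y1 + 10y2 + 12y3

Subject to:
  y1 + 2y3 ≥ 2
  y2 + y3 ≥ -7
  y1, y2, y3 ≥ 0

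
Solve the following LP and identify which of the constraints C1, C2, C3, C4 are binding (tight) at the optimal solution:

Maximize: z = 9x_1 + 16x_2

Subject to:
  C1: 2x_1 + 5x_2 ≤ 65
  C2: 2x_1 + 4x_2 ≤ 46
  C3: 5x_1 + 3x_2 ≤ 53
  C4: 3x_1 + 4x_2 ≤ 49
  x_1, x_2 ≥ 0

At x_1 = 3, x_2 = 10, compute slack b - a·x for each constraint:
  C1: 65 − 56 = 9  (slack)
  C2: 46 − 46 = 0  (binding)
  C3: 53 − 45 = 8  (slack)
  C4: 49 − 49 = 0  (binding)

Optimal: x_1 = 3, x_2 = 10
Binding: C2, C4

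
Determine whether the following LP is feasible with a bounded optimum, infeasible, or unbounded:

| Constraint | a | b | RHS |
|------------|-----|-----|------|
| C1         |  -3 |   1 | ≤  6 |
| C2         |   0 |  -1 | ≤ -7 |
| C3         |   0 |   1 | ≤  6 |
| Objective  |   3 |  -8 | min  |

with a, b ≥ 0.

Infeasible (no feasible solution exists)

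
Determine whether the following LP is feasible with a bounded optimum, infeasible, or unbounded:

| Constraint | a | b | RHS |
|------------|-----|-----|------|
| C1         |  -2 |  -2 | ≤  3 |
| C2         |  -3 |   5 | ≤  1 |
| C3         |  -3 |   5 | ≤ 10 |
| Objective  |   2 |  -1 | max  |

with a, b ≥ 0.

Unbounded (objective can increase without bound)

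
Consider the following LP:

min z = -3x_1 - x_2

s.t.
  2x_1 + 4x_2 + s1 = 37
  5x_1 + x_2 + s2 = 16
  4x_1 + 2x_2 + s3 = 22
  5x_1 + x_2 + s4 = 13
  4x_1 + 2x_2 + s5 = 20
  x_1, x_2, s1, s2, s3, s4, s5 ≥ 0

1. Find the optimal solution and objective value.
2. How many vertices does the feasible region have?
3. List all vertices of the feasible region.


1. x_1 = 1, x_2 = 8, z = -11
2. 5
3. (0, 0), (2.6, 0), (1, 8), (0.5, 9), (0, 9.25)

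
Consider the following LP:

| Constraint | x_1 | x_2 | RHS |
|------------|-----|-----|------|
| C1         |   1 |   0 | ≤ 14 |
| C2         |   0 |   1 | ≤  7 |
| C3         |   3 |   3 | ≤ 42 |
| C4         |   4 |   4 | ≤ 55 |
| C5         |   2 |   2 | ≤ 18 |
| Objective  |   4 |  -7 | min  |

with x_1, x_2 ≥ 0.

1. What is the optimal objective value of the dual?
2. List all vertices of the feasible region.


1. -49
2. (0, 0), (9, 0), (2, 7), (0, 7)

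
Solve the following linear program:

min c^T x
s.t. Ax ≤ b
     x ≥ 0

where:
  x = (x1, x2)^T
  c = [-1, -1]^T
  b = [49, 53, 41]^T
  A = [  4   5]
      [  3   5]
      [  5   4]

Evaluate the objective at each vertex of the feasible region:
  z(0, 0) = 0
  z(8.2, 0) = -8.2
  z(1, 9) = -10  ←
  z(0, 9.8) = -9.8
The minimum is at x1 = 1, x2 = 9.

x1 = 1, x2 = 9, z = -10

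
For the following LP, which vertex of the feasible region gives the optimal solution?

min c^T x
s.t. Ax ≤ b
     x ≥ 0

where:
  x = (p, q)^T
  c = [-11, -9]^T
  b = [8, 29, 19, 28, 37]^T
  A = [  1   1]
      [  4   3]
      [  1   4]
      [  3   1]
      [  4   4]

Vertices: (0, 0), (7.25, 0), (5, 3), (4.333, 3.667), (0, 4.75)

Evaluate the objective at each vertex of the feasible region:
  z(0, 0) = 0
  z(7.25, 0) = -79.75
  z(5, 3) = -82  ←
  z(4.333, 3.667) = -80.67
  z(0, 4.75) = -42.75
The minimum is at p = 5, q = 3.

(5, 3)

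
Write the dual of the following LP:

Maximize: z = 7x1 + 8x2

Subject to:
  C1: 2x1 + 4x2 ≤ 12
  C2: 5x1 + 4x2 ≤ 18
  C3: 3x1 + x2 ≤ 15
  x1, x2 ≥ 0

Primal max cᵀx s.t. Ax ≤ b, x ≥ 0  →  Dual min bᵀy s.t. Aᵀy ≥ c, y ≥ 0.

Minimize: z = 12y1 + 18y2 + 15y3

Subject to:
  2y1 + 5y2 + 3y3 ≥ 7
  4y1 + 4y2 + y3 ≥ 8
  y1, y2, y3 ≥ 0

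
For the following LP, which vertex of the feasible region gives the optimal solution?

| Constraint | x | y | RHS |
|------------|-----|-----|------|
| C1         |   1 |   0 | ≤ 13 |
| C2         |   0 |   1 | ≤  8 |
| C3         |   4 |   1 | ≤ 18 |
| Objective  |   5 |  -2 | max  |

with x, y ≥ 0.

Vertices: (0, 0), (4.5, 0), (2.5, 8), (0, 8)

Evaluate the objective at each vertex of the feasible region:
  z(0, 0) = 0
  z(4.5, 0) = 22.5  ←
  z(2.5, 8) = -3.5
  z(0, 8) = -16
The maximum is at x = 4.5, y = 0.

(4.5, 0)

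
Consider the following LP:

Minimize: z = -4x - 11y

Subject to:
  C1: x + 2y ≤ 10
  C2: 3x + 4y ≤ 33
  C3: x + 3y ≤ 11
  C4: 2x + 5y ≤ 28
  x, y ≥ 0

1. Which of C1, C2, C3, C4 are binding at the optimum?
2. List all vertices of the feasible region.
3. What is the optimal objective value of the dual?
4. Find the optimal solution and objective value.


1. C1, C3
2. (0, 0), (10, 0), (8, 1), (0, 3.667)
3. -43
4. x = 8, y = 1, z = -43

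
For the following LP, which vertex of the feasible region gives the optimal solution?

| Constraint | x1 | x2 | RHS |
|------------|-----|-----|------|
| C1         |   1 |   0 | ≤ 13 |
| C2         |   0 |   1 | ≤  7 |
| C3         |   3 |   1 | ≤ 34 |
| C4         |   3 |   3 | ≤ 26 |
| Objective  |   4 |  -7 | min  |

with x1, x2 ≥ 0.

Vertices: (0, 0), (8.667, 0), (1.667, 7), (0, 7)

Evaluate the objective at each vertex of the feasible region:
  z(0, 0) = 0
  z(8.667, 0) = 34.67
  z(1.667, 7) = -42.33
  z(0, 7) = -49  ←
The minimum is at x1 = 0, x2 = 7.

(0, 7)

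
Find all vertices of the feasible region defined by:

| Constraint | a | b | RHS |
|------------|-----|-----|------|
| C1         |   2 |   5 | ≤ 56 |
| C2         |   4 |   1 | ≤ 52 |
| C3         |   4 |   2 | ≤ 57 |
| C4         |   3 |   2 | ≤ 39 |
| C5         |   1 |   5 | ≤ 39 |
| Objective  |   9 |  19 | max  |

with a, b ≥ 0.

(0, 0), (13, 0), (9, 6), (0, 7.8)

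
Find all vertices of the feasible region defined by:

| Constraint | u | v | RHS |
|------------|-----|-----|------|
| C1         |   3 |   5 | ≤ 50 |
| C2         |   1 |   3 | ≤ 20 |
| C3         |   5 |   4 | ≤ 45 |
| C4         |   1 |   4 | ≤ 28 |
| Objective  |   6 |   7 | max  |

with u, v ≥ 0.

(0, 0), (9, 0), (5, 5), (0, 6.667)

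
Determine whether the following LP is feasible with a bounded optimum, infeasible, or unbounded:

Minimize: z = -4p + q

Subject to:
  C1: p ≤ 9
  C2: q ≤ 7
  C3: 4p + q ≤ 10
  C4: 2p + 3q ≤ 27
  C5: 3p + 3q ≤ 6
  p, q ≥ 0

Feasible with a bounded optimal solution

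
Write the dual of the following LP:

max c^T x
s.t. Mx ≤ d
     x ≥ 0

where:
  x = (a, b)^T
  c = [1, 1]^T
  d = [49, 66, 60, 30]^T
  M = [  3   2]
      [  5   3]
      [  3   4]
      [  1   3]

Primal max cᵀx s.t. Ax ≤ b, x ≥ 0  →  Dual min bᵀy s.t. Aᵀy ≥ c, y ≥ 0.

Minimize: z = 49y1 + 66y2 + 60y3 + 30y4

Subject to:
  3y1 + 5y2 + 3y3 + y4 ≥ 1
  2y1 + 3y2 + 4y3 + 3y4 ≥ 1
  y1, y2, y3, y4 ≥ 0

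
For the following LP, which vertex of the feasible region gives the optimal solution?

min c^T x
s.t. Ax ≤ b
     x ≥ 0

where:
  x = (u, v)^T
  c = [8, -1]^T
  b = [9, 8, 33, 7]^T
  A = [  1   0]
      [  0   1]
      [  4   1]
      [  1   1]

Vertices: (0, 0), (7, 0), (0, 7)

Evaluate the objective at each vertex of the feasible region:
  z(0, 0) = 0
  z(7, 0) = 56
  z(0, 7) = -7  ←
The minimum is at u = 0, v = 7.

(0, 7)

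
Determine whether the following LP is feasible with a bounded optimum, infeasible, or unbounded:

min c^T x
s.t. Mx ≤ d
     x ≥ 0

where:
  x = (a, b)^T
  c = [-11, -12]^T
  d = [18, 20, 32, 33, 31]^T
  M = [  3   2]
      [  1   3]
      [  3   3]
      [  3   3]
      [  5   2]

Feasible with a bounded optimal solution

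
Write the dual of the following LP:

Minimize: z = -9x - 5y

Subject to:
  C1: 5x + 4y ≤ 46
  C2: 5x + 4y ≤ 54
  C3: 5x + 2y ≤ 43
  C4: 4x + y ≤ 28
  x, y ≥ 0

Primal min cᵀx s.t. Ax ≤ b, x ≥ 0  →  Dual max −bᵀy s.t. Aᵀy ≥ −c, y ≥ 0.

Maximize: z = -46y1 - 54y2 - 43y3 - 28y4

Subject to:
  5y1 + 5y2 + 5y3 + 4y4 ≥ 9
  4y1 + 4y2 + 2y3 + y4 ≥ 5
  y1, y2, y3, y4 ≥ 0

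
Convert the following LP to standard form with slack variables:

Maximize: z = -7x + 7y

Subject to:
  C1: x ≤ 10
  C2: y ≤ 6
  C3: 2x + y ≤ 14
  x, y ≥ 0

max z = -7x + 7y

s.t.
  x + s1 = 10
  y + s2 = 6
  2x + y + s3 = 14
  x, y, s1, s2, s3 ≥ 0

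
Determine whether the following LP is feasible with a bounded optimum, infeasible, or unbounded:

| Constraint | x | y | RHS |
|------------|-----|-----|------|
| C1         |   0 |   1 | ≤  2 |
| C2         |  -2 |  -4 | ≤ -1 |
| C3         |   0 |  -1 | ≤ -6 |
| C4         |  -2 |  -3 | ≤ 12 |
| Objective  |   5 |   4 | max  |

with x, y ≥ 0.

Infeasible (no feasible solution exists)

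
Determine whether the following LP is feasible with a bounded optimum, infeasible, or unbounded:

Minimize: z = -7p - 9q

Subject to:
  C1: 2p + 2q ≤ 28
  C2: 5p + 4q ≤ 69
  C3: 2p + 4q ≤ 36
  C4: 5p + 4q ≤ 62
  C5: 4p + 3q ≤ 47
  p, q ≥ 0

Feasible with a bounded optimal solution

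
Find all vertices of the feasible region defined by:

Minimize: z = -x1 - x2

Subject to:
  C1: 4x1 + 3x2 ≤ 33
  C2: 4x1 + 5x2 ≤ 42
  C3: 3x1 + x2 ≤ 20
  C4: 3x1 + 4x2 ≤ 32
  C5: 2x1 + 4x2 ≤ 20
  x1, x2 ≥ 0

(0, 0), (6.667, 0), (6, 2), (0, 5)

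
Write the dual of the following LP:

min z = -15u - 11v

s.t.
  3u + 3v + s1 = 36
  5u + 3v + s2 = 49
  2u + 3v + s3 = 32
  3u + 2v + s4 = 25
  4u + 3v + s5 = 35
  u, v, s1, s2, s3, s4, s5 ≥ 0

Primal min cᵀx s.t. Ax ≤ b, x ≥ 0  →  Dual max −bᵀy s.t. Aᵀy ≥ −c, y ≥ 0.

Maximize: z = -36y1 - 49y2 - 32y3 - 25y4 - 35y5

Subject to:
  3y1 + 5y2 + 2y3 + 3y4 + 4y5 ≥ 15
  3y1 + 3y2 + 3y3 + 2y4 + 3y5 ≥ 11
  y1, y2, y3, y4, y5 ≥ 0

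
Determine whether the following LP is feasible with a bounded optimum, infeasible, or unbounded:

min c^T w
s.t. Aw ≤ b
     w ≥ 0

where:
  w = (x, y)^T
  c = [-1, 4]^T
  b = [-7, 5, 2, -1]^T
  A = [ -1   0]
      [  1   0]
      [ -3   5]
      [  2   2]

Infeasible (no feasible solution exists)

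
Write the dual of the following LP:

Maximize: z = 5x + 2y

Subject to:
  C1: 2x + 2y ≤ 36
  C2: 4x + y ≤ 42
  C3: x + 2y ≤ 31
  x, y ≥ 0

Primal max cᵀx s.t. Ax ≤ b, x ≥ 0  →  Dual min bᵀy s.t. Aᵀy ≥ c, y ≥ 0.

Minimize: z = 36y1 + 42y2 + 31y3

Subject to:
  2y1 + 4y2 + y3 ≥ 5
  2y1 + y2 + 2y3 ≥ 2
  y1, y2, y3 ≥ 0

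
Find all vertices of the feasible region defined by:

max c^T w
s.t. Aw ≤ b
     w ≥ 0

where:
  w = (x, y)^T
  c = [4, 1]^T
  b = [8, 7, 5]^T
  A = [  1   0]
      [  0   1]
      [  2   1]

(0, 0), (2.5, 0), (0, 5)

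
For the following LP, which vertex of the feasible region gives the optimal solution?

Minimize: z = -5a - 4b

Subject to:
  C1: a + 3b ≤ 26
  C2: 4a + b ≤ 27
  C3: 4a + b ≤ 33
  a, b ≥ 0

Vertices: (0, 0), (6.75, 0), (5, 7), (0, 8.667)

Evaluate the objective at each vertex of the feasible region:
  z(0, 0) = 0
  z(6.75, 0) = -33.75
  z(5, 7) = -53  ←
  z(0, 8.667) = -34.67
The minimum is at a = 5, b = 7.

(5, 7)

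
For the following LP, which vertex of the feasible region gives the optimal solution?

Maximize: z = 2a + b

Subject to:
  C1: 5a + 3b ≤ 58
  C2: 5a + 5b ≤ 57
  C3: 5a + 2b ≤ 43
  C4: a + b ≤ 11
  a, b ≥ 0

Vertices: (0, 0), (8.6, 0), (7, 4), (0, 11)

Evaluate the objective at each vertex of the feasible region:
  z(0, 0) = 0
  z(8.6, 0) = 17.2
  z(7, 4) = 18  ←
  z(0, 11) = 11
The maximum is at a = 7, b = 4.

(7, 4)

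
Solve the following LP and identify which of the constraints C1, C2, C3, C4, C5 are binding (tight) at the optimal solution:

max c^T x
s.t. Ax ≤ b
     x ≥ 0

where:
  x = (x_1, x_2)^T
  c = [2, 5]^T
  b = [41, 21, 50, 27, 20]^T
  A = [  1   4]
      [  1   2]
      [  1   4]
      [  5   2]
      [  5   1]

At x_1 = 1, x_2 = 10, compute slack b - a·x for each constraint:
  C1: 41 − 41 = 0  (binding)
  C2: 21 − 21 = 0  (binding)
  C3: 50 − 41 = 9  (slack)
  C4: 27 − 25 = 2  (slack)
  C5: 20 − 15 = 5  (slack)

Optimal: x_1 = 1, x_2 = 10
Binding: C1, C2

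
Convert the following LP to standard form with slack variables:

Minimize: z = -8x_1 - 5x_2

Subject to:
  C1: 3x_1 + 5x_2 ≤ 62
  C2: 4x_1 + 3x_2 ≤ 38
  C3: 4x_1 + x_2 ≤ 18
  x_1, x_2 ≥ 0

min z = -8x_1 - 5x_2

s.t.
  3x_1 + 5x_2 + s1 = 62
  4x_1 + 3x_2 + s2 = 38
  4x_1 + x_2 + s3 = 18
  x_1, x_2, s1, s2, s3 ≥ 0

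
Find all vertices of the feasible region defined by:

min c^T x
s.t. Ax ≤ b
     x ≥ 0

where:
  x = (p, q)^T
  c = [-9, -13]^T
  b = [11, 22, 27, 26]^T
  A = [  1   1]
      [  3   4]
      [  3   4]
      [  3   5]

(0, 0), (7.333, 0), (2, 4), (0, 5.2)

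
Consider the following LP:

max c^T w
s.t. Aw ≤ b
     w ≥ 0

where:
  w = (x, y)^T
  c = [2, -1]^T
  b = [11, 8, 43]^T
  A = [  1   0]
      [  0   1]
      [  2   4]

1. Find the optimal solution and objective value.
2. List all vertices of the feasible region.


1. x = 11, y = 0, z = 22
2. (0, 0), (11, 0), (11, 5.25), (5.5, 8), (0, 8)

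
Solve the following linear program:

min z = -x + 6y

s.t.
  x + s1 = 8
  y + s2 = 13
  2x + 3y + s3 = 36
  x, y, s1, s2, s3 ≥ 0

Evaluate the objective at each vertex of the feasible region:
  z(0, 0) = 0
  z(8, 0) = -8  ←
  z(8, 6.667) = 32
  z(0, 12) = 72
The minimum is at x = 8, y = 0.

x = 8, y = 0, z = -8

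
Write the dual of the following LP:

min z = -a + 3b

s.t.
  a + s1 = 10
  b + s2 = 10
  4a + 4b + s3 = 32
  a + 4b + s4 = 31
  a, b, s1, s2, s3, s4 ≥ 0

Primal min cᵀx s.t. Ax ≤ b, x ≥ 0  →  Dual max −bᵀy s.t. Aᵀy ≥ −c, y ≥ 0.

Maximize: z = -10y1 - 10y2 - 32y3 - 31y4

Subject to:
  y1 + 4y3 + y4 ≥ 1
  y2 + 4y3 + 4y4 ≥ -3
  y1, y2, y3, y4 ≥ 0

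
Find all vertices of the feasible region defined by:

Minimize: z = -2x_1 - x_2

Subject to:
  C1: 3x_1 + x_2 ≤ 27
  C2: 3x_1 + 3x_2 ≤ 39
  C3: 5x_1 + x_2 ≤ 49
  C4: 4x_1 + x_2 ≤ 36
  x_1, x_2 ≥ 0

(0, 0), (9, 0), (7, 6), (0, 13)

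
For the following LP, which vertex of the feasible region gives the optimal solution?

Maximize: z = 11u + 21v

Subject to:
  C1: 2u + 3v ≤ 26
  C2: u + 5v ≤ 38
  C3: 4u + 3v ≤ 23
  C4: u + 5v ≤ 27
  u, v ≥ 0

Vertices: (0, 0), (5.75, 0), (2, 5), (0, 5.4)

Evaluate the objective at each vertex of the feasible region:
  z(0, 0) = 0
  z(5.75, 0) = 63.25
  z(2, 5) = 127  ←
  z(0, 5.4) = 113.4
The maximum is at u = 2, v = 5.

(2, 5)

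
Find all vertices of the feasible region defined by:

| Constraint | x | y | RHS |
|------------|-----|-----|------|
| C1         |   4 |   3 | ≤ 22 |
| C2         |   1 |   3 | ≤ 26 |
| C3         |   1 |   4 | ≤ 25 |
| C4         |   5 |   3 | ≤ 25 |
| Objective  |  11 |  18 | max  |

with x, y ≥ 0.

(0, 0), (5, 0), (3, 3.333), (1, 6), (0, 6.25)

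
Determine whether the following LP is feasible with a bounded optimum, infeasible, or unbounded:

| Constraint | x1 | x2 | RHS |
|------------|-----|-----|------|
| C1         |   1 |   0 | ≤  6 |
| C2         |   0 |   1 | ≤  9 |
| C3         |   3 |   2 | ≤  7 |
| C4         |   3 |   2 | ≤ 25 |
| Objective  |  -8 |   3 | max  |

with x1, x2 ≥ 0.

Feasible with a bounded optimal solution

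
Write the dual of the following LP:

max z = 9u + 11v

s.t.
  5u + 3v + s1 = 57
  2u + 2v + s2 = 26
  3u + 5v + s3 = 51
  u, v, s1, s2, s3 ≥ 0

Primal max cᵀx s.t. Ax ≤ b, x ≥ 0  →  Dual min bᵀy s.t. Aᵀy ≥ c, y ≥ 0.

Minimize: z = 57y1 + 26y2 + 51y3

Subject to:
  5y1 + 2y2 + 3y3 ≥ 9
  3y1 + 2y2 + 5y3 ≥ 11
  y1, y2, y3 ≥ 0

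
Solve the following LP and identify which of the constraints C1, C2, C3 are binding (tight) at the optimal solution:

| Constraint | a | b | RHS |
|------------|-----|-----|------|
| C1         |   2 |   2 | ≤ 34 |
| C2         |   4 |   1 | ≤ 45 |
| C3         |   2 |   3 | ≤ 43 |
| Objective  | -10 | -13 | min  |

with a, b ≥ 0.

At a = 8, b = 9, compute slack b - a·x for each constraint:
  C1: 34 − 34 = 0  (binding)
  C2: 45 − 41 = 4  (slack)
  C3: 43 − 43 = 0  (binding)

Optimal: a = 8, b = 9
Binding: C1, C3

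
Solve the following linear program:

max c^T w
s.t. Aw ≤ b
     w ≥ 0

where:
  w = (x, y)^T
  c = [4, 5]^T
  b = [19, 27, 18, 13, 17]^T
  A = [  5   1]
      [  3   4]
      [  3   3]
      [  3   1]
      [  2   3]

Evaluate the objective at each vertex of the feasible region:
  z(0, 0) = 0
  z(3.8, 0) = 15.2
  z(3.25, 2.75) = 26.75
  z(1, 5) = 29  ←
  z(0, 5.667) = 28.33
The maximum is at x = 1, y = 5.

x = 1, y = 5, z = 29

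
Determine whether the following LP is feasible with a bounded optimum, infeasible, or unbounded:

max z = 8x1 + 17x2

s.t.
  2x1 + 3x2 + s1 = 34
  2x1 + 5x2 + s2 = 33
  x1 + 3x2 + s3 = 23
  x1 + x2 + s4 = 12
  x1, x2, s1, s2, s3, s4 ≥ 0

Feasible with a bounded optimal solution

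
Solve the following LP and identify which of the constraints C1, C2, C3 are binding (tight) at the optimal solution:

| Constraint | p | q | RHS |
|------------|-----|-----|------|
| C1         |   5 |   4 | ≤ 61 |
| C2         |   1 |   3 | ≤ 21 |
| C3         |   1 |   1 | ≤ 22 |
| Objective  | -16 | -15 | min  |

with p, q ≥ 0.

At p = 9, q = 4, compute slack b - a·x for each constraint:
  C1: 61 − 61 = 0  (binding)
  C2: 21 − 21 = 0  (binding)
  C3: 22 − 13 = 9  (slack)

Optimal: p = 9, q = 4
Binding: C1, C2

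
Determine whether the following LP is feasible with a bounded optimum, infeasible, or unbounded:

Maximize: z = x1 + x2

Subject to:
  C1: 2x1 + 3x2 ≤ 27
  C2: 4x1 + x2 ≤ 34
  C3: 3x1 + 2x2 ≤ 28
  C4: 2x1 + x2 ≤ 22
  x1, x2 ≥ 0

Feasible with a bounded optimal solution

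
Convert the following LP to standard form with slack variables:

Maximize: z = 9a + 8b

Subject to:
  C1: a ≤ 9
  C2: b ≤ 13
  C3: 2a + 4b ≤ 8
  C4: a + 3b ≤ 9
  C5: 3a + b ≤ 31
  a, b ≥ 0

max z = 9a + 8b

s.t.
  a + s1 = 9
  b + s2 = 13
  2a + 4b + s3 = 8
  a + 3b + s4 = 9
  3a + b + s5 = 31
  a, b, s1, s2, s3, s4, s5 ≥ 0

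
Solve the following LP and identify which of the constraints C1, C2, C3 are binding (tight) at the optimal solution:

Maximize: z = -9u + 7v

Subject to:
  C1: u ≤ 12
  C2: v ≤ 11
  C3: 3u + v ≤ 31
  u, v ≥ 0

At u = 0, v = 11, compute slack b - a·x for each constraint:
  C1: 12 − 0 = 12  (slack)
  C2: 11 − 11 = 0  (binding)
  C3: 31 − 11 = 20  (slack)

Optimal: u = 0, v = 11
Binding: C2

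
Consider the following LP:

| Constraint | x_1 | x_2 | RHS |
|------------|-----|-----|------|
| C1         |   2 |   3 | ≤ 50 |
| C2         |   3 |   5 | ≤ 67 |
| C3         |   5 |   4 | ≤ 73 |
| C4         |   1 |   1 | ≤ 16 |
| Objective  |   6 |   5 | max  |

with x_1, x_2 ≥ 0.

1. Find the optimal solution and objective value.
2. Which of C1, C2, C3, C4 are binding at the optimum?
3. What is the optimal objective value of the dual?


1. x_1 = 9, x_2 = 7, z = 89
2. C3, C4
3. 89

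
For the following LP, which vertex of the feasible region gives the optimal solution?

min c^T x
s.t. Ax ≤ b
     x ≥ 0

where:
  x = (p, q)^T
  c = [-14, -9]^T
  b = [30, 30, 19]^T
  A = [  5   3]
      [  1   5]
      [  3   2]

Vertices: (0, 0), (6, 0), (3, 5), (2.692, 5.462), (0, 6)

Evaluate the objective at each vertex of the feasible region:
  z(0, 0) = 0
  z(6, 0) = -84
  z(3, 5) = -87  ←
  z(2.692, 5.462) = -86.85
  z(0, 6) = -54
The minimum is at p = 3, q = 5.

(3, 5)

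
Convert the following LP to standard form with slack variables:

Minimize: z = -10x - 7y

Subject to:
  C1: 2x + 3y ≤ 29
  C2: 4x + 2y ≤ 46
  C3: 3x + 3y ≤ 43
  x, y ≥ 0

min z = -10x - 7y

s.t.
  2x + 3y + s1 = 29
  4x + 2y + s2 = 46
  3x + 3y + s3 = 43
  x, y, s1, s2, s3 ≥ 0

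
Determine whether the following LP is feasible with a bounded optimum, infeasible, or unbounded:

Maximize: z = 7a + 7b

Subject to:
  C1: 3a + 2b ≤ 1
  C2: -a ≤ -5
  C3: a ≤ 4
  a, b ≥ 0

Infeasible (no feasible solution exists)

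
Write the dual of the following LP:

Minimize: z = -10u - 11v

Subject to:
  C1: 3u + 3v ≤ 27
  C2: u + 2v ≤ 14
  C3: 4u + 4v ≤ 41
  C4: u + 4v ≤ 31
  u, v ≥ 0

Primal min cᵀx s.t. Ax ≤ b, x ≥ 0  →  Dual max −bᵀy s.t. Aᵀy ≥ −c, y ≥ 0.

Maximize: z = -27y1 - 14y2 - 41y3 - 31y4

Subject to:
  3y1 + y2 + 4y3 + y4 ≥ 10
  3y1 + 2y2 + 4y3 + 4y4 ≥ 11
  y1, y2, y3, y4 ≥ 0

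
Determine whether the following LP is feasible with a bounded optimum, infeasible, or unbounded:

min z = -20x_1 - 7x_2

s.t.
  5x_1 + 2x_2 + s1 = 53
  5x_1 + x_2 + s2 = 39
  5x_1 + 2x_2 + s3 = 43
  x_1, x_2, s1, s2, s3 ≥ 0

Feasible with a bounded optimal solution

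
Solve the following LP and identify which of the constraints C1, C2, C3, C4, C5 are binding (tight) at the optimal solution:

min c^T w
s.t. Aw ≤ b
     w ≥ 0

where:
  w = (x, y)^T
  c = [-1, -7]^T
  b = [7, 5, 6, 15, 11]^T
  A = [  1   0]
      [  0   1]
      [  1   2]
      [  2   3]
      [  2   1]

At x = 0, y = 3, compute slack b - a·x for each constraint:
  C1: 7 − 0 = 7  (slack)
  C2: 5 − 3 = 2  (slack)
  C3: 6 − 6 = 0  (binding)
  C4: 15 − 9 = 6  (slack)
  C5: 11 − 3 = 8  (slack)

Optimal: x = 0, y = 3
Binding: C3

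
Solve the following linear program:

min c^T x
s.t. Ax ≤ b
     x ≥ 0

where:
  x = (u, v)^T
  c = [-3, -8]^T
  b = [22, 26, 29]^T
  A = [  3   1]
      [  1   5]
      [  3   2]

Evaluate the objective at each vertex of the feasible region:
  z(0, 0) = 0
  z(7.333, 0) = -22
  z(6, 4) = -50  ←
  z(0, 5.2) = -41.6
The minimum is at u = 6, v = 4.

u = 6, v = 4, z = -50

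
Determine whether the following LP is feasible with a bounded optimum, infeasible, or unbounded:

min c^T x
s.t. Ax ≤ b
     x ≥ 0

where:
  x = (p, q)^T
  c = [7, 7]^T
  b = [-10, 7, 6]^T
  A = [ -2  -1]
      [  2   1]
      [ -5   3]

Infeasible (no feasible solution exists)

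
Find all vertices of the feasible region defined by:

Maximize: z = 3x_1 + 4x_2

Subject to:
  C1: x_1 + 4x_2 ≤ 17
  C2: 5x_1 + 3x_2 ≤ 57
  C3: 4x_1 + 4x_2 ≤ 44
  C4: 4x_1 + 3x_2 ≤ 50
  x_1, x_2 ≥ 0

(0, 0), (11, 0), (9, 2), (0, 4.25)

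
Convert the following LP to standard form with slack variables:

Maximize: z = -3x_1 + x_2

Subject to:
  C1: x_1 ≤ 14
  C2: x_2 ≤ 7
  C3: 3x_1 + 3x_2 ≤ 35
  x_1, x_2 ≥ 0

max z = -3x_1 + x_2

s.t.
  x_1 + s1 = 14
  x_2 + s2 = 7
  3x_1 + 3x_2 + s3 = 35
  x_1, x_2, s1, s2, s3 ≥ 0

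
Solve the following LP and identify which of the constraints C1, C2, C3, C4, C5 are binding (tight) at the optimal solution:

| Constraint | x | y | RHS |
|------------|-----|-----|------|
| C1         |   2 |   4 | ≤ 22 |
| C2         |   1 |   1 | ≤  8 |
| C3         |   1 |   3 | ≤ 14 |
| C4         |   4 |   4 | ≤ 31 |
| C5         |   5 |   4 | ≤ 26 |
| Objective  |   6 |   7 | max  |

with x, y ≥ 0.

At x = 2, y = 4, compute slack b - a·x for each constraint:
  C1: 22 − 20 = 2  (slack)
  C2: 8 − 6 = 2  (slack)
  C3: 14 − 14 = 0  (binding)
  C4: 31 − 24 = 7  (slack)
  C5: 26 − 26 = 0  (binding)

Optimal: x = 2, y = 4
Binding: C3, C5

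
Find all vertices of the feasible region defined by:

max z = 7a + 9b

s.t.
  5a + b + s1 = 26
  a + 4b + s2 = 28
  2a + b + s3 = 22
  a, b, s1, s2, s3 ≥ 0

(0, 0), (5.2, 0), (4, 6), (0, 7)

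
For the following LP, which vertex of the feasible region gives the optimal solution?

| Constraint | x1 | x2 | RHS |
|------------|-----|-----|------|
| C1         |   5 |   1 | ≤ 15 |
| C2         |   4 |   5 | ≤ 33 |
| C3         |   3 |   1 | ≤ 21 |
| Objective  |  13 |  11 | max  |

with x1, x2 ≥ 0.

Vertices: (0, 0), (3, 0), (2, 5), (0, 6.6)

Evaluate the objective at each vertex of the feasible region:
  z(0, 0) = 0
  z(3, 0) = 39
  z(2, 5) = 81  ←
  z(0, 6.6) = 72.6
The maximum is at x1 = 2, x2 = 5.

(2, 5)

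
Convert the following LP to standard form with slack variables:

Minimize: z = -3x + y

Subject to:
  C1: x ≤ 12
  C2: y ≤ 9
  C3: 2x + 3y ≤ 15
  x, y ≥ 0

min z = -3x + y

s.t.
  x + s1 = 12
  y + s2 = 9
  2x + 3y + s3 = 15
  x, y, s1, s2, s3 ≥ 0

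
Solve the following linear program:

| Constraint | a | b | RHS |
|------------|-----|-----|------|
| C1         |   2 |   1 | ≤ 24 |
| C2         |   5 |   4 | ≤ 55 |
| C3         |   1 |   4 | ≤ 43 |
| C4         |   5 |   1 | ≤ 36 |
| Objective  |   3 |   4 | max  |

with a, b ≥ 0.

Evaluate the objective at each vertex of the feasible region:
  z(0, 0) = 0
  z(7.2, 0) = 21.6
  z(5.933, 6.333) = 43.13
  z(3, 10) = 49  ←
  z(0, 10.75) = 43
The maximum is at a = 3, b = 10.

a = 3, b = 10, z = 49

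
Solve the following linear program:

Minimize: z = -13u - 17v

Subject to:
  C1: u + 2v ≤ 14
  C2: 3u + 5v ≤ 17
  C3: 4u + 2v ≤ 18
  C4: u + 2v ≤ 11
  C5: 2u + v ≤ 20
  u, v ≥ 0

Evaluate the objective at each vertex of the feasible region:
  z(0, 0) = 0
  z(4.5, 0) = -58.5
  z(4, 1) = -69  ←
  z(0, 3.4) = -57.8
The minimum is at u = 4, v = 1.

u = 4, v = 1, z = -69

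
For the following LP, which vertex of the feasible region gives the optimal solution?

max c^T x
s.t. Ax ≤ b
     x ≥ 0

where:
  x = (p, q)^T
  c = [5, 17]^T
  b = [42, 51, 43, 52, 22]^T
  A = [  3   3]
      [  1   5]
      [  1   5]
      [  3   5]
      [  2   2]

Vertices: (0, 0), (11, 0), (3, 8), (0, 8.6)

Evaluate the objective at each vertex of the feasible region:
  z(0, 0) = 0
  z(11, 0) = 55
  z(3, 8) = 151  ←
  z(0, 8.6) = 146.2
The maximum is at p = 3, q = 8.

(3, 8)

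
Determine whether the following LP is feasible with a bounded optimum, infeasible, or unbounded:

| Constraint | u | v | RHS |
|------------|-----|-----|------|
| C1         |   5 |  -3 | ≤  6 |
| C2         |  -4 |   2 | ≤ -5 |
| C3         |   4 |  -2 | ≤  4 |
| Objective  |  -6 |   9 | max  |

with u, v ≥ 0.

Infeasible (no feasible solution exists)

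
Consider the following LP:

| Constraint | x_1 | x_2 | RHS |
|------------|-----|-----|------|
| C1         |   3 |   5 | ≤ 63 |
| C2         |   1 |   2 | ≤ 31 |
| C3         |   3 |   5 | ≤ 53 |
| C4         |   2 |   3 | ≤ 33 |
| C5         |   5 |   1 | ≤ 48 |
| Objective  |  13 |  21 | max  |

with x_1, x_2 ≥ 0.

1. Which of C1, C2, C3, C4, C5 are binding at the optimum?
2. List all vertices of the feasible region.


1. C3, C4
2. (0, 0), (9.6, 0), (8.538, 5.308), (6, 7), (0, 10.6)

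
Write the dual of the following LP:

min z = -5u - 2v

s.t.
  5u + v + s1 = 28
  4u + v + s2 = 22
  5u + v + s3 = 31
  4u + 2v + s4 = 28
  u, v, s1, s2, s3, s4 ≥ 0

Primal min cᵀx s.t. Ax ≤ b, x ≥ 0  →  Dual max −bᵀy s.t. Aᵀy ≥ −c, y ≥ 0.

Maximize: z = -28y1 - 22y2 - 31y3 - 28y4

Subject to:
  5y1 + 4y2 + 5y3 + 4y4 ≥ 5
  y1 + y2 + y3 + 2y4 ≥ 2
  y1, y2, y3, y4 ≥ 0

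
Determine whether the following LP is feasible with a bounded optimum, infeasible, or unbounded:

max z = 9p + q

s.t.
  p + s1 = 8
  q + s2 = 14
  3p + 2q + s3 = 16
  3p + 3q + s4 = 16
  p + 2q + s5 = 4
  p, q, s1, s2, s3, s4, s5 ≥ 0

Feasible with a bounded optimal solution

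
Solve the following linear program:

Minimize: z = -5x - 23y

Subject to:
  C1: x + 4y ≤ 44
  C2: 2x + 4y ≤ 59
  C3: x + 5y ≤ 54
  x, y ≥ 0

Evaluate the objective at each vertex of the feasible region:
  z(0, 0) = 0
  z(29.5, 0) = -147.5
  z(15, 7.25) = -241.8
  z(4, 10) = -250  ←
  z(0, 10.8) = -248.4
The minimum is at x = 4, y = 10.

x = 4, y = 10, z = -250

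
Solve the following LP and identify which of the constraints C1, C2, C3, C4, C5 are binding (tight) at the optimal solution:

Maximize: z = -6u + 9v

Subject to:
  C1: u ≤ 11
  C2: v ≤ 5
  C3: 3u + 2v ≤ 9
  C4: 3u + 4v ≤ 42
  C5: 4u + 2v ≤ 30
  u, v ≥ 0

At u = 0, v = 4.5, compute slack b - a·x for each constraint:
  C1: 11 − 0 = 11  (slack)
  C2: 5 − 4.5 = 0.5  (slack)
  C3: 9 − 9 = 0  (binding)
  C4: 42 − 18 = 24  (slack)
  C5: 30 − 9 = 21  (slack)

Optimal: u = 0, v = 4.5
Binding: C3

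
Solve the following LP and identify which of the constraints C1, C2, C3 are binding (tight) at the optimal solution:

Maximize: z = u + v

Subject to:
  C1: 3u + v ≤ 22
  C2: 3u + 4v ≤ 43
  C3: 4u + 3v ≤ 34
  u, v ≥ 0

At u = 1, v = 10, compute slack b - a·x for each constraint:
  C1: 22 − 13 = 9  (slack)
  C2: 43 − 43 = 0  (binding)
  C3: 34 − 34 = 0  (binding)

Optimal: u = 1, v = 10
Binding: C2, C3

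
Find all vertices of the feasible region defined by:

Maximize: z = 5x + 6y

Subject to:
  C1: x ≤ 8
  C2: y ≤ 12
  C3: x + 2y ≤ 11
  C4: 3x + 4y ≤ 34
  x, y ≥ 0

(0, 0), (8, 0), (8, 1.5), (0, 5.5)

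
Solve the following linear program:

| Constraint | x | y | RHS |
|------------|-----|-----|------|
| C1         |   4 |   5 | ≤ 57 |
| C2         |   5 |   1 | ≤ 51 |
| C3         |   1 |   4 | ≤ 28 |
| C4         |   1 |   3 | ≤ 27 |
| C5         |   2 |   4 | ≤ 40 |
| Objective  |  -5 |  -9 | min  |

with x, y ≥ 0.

Evaluate the objective at each vertex of the feasible region:
  z(0, 0) = 0
  z(10.2, 0) = -51
  z(9.429, 3.857) = -81.86
  z(8, 5) = -85  ←
  z(0, 7) = -63
The minimum is at x = 8, y = 5.

x = 8, y = 5, z = -85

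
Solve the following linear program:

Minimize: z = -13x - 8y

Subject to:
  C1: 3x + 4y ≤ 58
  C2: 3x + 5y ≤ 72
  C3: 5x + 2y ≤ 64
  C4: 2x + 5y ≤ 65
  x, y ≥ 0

Evaluate the objective at each vertex of the feasible region:
  z(0, 0) = 0
  z(12.8, 0) = -166.4
  z(10, 7) = -186  ←
  z(4.286, 11.29) = -146
  z(0, 13) = -104
The minimum is at x = 10, y = 7.

x = 10, y = 7, z = -186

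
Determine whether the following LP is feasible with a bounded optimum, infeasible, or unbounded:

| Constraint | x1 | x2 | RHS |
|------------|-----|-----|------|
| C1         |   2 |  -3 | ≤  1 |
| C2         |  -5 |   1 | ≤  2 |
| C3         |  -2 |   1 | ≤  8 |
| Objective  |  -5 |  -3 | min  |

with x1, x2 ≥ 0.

Unbounded (objective can decrease without bound)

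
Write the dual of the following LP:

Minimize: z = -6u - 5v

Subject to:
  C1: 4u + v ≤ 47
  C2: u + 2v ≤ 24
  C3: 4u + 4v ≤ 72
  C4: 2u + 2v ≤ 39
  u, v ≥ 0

Primal min cᵀx s.t. Ax ≤ b, x ≥ 0  →  Dual max −bᵀy s.t. Aᵀy ≥ −c, y ≥ 0.

Maximize: z = -47y1 - 24y2 - 72y3 - 39y4

Subject to:
  4y1 + y2 + 4y3 + 2y4 ≥ 6
  y1 + 2y2 + 4y3 + 2y4 ≥ 5
  y1, y2, y3, y4 ≥ 0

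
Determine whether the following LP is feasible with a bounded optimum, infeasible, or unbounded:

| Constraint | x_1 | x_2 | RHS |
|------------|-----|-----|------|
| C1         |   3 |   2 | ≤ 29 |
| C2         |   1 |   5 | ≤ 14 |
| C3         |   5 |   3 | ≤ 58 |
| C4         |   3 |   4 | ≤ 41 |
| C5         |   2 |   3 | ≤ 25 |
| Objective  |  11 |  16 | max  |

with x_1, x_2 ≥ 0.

Feasible with a bounded optimal solution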